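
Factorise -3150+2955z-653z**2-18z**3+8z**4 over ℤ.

Testing divisors of the constant over divisors of the leading coefficient, z = 7/4 is a root, so (4z-7) is a factor; dividing leaves 2z**3-z**2-165z+450.
Next, z = 15/2 is a root, giving the factor (2z-15) and quotient z**2+7z-30.
The remaining quadratic factors as (z-3)(z+10).

(2z-15)(4z-7)(z+10)(z-3)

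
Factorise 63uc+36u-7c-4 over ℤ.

Group as (63uc+36u) + (-7c-4) = 9u(7c+4) - (7c+4).
Both groups share the factor (7c+4).

(7c+4)(9u-1)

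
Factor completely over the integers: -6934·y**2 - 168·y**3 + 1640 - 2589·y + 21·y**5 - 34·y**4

(3·y - 1)·(7·y + 5)·(y - 8)·(y**2 + 6·y + 41)

Testing divisors of the constant over divisors of the leading coefficient, y = 1/3 is a root, so (3·y - 1) is a factor; dividing leaves 7·y**4 - 9·y**3 - 59·y**2 - 2331·y - 1640.
Next, y = -5/7 is a root, giving the factor (7·y + 5) and quotient y**3 - 2·y**2 - 7·y - 328.
Continuing, y = 8 is a root, so (y - 8) is a factor; dividing leaves y**2 + 6·y + 41.
The quadratic y**2 + 6·y + 41 has discriminant -128 < 0 and is irreducible over ℤ.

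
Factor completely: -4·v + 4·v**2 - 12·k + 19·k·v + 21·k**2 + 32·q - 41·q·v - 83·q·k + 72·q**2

(8·q - 3·k - v)·(9·q - 7·k - 4·v + 4)

Group: 9·q·(8·q - 3·k - v) + (-7·k - 4·v + 4)·(8·q - 3·k - v); both groups contain (8·q - 3·k - v).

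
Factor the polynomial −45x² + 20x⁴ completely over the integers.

Every term has a factor of 5x². Then 4x² − 9 = (2x)² − (3)².

5x²(2x + 3)(2x − 3)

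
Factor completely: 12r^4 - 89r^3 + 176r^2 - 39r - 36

(3r + 1)(4r - 3)(r - 3)(r - 4)

Among the possible rational roots, r = 4 is a root, giving the factor (r - 4) and quotient 12r^3 - 41r^2 + 12r + 9.
Then r = 3 is a root, so (r - 3) is a factor; dividing leaves 12r^2 - 5r - 3.
The remaining quadratic factors as (4r - 3)(3r + 1).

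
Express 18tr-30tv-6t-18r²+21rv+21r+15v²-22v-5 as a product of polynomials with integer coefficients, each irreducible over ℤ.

Group: 3r(6t-6r-3v+5) + (-5v-1)(6t-6r-3v+5); both groups contain (6t-6r-3v+5).

(6t-6r-3v+5)(3r-5v-1)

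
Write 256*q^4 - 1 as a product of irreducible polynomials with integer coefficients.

(4*q + 1)*(4*q - 1)*(16*q^2 + 1)

Difference of squares twice: with A = 4*q and B = 1, A⁴ − B⁴ = (A² − B²)(A² + B²), and A² − B² factors again.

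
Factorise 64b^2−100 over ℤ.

4(4b+5)(4b−5)

Every term has a factor of 4. Then 16b^2−25 = (4b)² − (5)².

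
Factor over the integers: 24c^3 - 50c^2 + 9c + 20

(2c + 1)(3c - 4)(4c - 5)

By the rational root theorem, c = -1/2 is a root, giving the factor (2c + 1) and quotient 12c^2 - 31c + 20.
The remaining quadratic factors as (3c - 4)(4c - 5).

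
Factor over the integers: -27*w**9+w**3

-w**3*(3*w**2-1)*(9*w**4+3*w**2+1)

Pull out the common factor w**3, leaving -27*w**6+1.
Recognize a difference of cubes with the parts 1 and 3*w**2.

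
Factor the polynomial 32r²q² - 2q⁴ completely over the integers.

2q²(4r - q)(4r + q)

Factor out 2q², leaving 16r² - q², which is a difference of two squares.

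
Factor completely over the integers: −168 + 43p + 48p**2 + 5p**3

Trying the rational-root candidates, p = −3 is a root, so (p + 3) divides it; the quotient is 5p**2 + 33p − 56.
The remaining quadratic factors as (5p − 7)(p + 8).

(5p − 7)(p + 3)(p + 8)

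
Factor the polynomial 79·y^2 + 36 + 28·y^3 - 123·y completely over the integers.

(4·y - 3)·(7·y - 3)·(y + 4)

Trying the rational-root candidates, y = 3/4 is a root, so (4·y - 3) divides it; the quotient is 7·y^2 + 25·y - 12.
The remaining quadratic factors as (7·y - 3)(y + 4).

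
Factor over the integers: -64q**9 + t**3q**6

Every term has a factor of q**6; factoring it out leaves t**3 - 64q**3.
Recognize a difference of cubes with the parts t and 4q.

q**6(t - 4q)(t**2 + 4tq + 16q**2)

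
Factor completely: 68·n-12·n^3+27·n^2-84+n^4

By the rational root theorem, n = -2 is a root, so (n+2) divides it; the quotient is n^3-14·n^2+55·n-42.
Then n = 6 is a root, giving the factor (n-6) and quotient n^2-8·n+7.
The remaining quadratic factors as (n-1)(n-7).

(n+2)·(n-1)·(n-6)·(n-7)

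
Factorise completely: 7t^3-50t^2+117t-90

Among the possible rational roots, t = 2 is a root, giving the factor (t-2) and quotient 7t^2-36t+45.
The remaining quadratic factors as (7t-15)(t-3).

(7t-15)(t-2)(t-3)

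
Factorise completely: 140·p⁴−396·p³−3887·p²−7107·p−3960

(2·p+3)·(2·p−15)·(5·p+8)·(7·p+11)

By the rational root theorem, p = 15/2 is a root, giving the factor (2·p−15) and quotient 70·p³+327·p²+509·p+264.
Next, p = −11/7 is a root, giving the factor (7·p+11) and quotient 10·p²+31·p+24.
The remaining quadratic factors as (2·p+3)(5·p+8).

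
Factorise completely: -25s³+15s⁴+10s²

Pull out the common factor 5s², then factor the remaining trinomial.

5s²(3s-2)(s-1)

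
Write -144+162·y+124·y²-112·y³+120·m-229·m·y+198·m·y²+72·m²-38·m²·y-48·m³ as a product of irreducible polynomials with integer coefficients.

Group: 8·m·(-6·m²-10·m·y+3·m+16·y²-36·y+18) + (-7·y-8)·(-6·m²-10·m·y+3·m+16·y²-36·y+18); both groups contain (-6·m²-10·m·y+3·m+16·y²-36·y+18), so (8·m-7·y-8) is a factor with cofactor -6·m²-10·m·y+3·m+16·y²-36·y+18.
The cofactor groups again: -6·m²-10·m·y+3·m+16·y²-36·y+18 = -2·m·(3·m+8·y-6) + (2·y-3)·(3·m+8·y-6); both groups contain (3·m+8·y-6), giving -(2·m-2·y+3)·(3·m+8·y-6).

-(2·m-2·y+3)·(3·m+8·y-6)·(8·m-7·y-8)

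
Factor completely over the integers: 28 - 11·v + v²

(v - 4)·(v - 7)

Two integers with product 28 and sum -11 are -7 and -4.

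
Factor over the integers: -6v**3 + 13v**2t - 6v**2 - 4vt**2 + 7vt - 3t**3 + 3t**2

-(2v - 3t)(v - t + 1)(3v + t)

Group: v(-6v**2 + 7vt + 3t**2) + (-t + 1)(-6v**2 + 7vt + 3t**2); both groups contain (-6v**2 + 7vt + 3t**2), so (v - t + 1) is a factor with cofactor -6v**2 + 7vt + 3t**2.
The cofactor groups again: -6v**2 + 7vt + 3t**2 = -3v(2v - 3t) - t(2v - 3t); both groups contain (2v - 3t), giving -(3v + t)(2v - 3t).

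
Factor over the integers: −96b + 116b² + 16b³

Pull out the common factor 4b, then factor the remaining trinomial.

4b(4b − 3)(b + 8)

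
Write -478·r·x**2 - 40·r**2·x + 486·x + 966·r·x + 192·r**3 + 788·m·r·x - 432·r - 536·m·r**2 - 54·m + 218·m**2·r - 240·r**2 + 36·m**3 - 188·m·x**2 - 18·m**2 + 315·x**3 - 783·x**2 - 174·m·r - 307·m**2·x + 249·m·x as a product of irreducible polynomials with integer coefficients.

Group: m·(36·m**2 - 70·m·r + 17·m·x - 18·m + 24·r**2 + 22·r·x - 30·r - 35·x**2 + 87·x - 54) + (8·r - 9·x)·(36·m**2 - 70·m·r + 17·m·x - 18·m + 24·r**2 + 22·r·x - 30·r - 35·x**2 + 87·x - 54); both groups contain (36·m**2 - 70·m·r + 17·m·x - 18·m + 24·r**2 + 22·r·x - 30·r - 35·x**2 + 87·x - 54), so (m + 8·r - 9·x) is a factor with cofactor 36·m**2 - 70·m·r + 17·m·x - 18·m + 24·r**2 + 22·r·x - 30·r - 35·x**2 + 87·x - 54.
The cofactor groups again: 36·m**2 - 70·m·r + 17·m·x - 18·m + 24·r**2 + 22·r·x - 30·r - 35·x**2 + 87·x - 54 = 4·m·(9·m - 4·r - 7·x + 9) + (-6·r + 5·x - 6)·(9·m - 4·r - 7·x + 9); both groups contain (9·m - 4·r - 7·x + 9), giving (4·m - 6·r + 5·x - 6)·(9·m - 4·r - 7·x + 9).

(4·m - 6·r + 5·x - 6)·(9·m - 4·r - 7·x + 9)·(m + 8·r - 9·x)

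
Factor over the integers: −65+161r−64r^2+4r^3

By the rational root theorem, r = 1/2 is a root, so (2r−1) is a factor; dividing leaves 2r^2−31r+65.
The remaining quadratic factors as (2r−5)(r−13).

(2r−1)(2r−5)(r−13)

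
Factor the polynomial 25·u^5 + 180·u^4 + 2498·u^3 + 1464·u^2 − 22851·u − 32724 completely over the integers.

(5·u + 12)·(5·u + 9)·(u − 3)·(u^2 + 6·u + 101)

By the rational root theorem, u = −12/5 is a root, so (5·u + 12) divides it; the quotient is 5·u^4 + 24·u^3 + 442·u^2 − 768·u − 2727.
Next, u = −9/5 is a root, so (5·u + 9) divides it; the quotient is u^3 + 3·u^2 + 83·u − 303.
Continuing, u = 3 is a root, so (u − 3) divides it; the quotient is u^2 + 6·u + 101.
The quadratic u^2 + 6·u + 101 has discriminant −368 < 0 and is irreducible over ℤ.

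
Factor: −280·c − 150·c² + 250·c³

Pull out the common factor 10·c, then factor the remaining trinomial.

10·c·(5·c + 4)·(5·c − 7)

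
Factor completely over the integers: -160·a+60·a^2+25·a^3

Pull out the common factor 5·a, then factor the remaining trinomial.

5·a·(5·a-8)·(a+4)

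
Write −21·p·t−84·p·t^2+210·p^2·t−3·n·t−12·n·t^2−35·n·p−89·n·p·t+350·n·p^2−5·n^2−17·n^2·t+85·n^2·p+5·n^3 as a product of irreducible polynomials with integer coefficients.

(5·n+3·t)·(n+10·p−4·t−1)·(n+7·p)

Group: n·(5·n^2+35·n·p+3·n·t+21·p·t) + (10·p−4·t−1)·(5·n^2+35·n·p+3·n·t+21·p·t); both groups contain (5·n^2+35·n·p+3·n·t+21·p·t), so (n+10·p−4·t−1) is a factor with cofactor 5·n^2+35·n·p+3·n·t+21·p·t.
The cofactor groups again: 5·n^2+35·n·p+3·n·t+21·p·t = n·(5·n+3·t) + 7·p·(5·n+3·t); both groups contain (5·n+3·t), giving (n+7·p)·(5·n+3·t).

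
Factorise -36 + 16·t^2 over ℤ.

Factor out 4, leaving 4·t^2 - 9, which is a difference of two squares.

4·(2·t + 3)·(2·t - 3)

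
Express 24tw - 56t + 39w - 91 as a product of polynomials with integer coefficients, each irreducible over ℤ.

Group as (24tw - 56t) + (39w - 91) = 8t(3w - 7) + 13(3w - 7).
Both groups share the factor (3w - 7).

(3w - 7)(8t + 13)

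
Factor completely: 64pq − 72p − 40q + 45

(8p − 5)(8q − 9)

Group as (64pq − 72p) + (−40q + 45) = 8p(8q − 9) − 5(8q − 9).
Both groups share the factor (8q − 9).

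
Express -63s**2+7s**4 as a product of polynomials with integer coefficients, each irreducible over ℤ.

Pull out the common factor 7s**2; s**2-9 is a difference of squares.

7s**2(s+3)(s-3)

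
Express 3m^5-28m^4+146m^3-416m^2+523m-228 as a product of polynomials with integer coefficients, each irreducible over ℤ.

(3m-4)(m-1)(m-3)(m^2-4m+19)

Trying the rational-root candidates, m = 3 is a root, so (m-3) is a factor; dividing leaves 3m^4-19m^3+89m^2-149m+76.
Continuing, m = 4/3 is a root, giving the factor (3m-4) and quotient m^3-5m^2+23m-19.
Continuing, m = 1 is a root, so (m-1) divides it; the quotient is m^2-4m+19.
The quadratic m^2-4m+19 has discriminant -60 < 0 and is irreducible over ℤ.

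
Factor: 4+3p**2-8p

Need a pair with product 3·4 = 12 and sum -8: that's -2 and -6.
Split the middle term: 3p**2-2p - 6p+4 = p(3p-2) - 2(3p-2).

(3p-2)(p-2)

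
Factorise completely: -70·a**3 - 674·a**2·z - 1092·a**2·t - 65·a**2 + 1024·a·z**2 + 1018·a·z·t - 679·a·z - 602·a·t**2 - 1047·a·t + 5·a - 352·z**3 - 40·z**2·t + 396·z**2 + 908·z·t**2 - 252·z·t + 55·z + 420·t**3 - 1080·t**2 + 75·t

-(14·a - 8·z + 14·t - 1)·(5·a - 4·z - 2·t + 5)·(a + 11·z + 15·t)

Group: 14·a·(-5·a**2 - 51·a·z - 73·a·t - 5·a + 44·z**2 + 82·z·t - 55·z + 30·t**2 - 75·t) + (-8·z + 14·t - 1)·(-5·a**2 - 51·a·z - 73·a·t - 5·a + 44·z**2 + 82·z·t - 55·z + 30·t**2 - 75·t); both groups contain (-5·a**2 - 51·a·z - 73·a·t - 5·a + 44·z**2 + 82·z·t - 55·z + 30·t**2 - 75·t), so (14·a - 8·z + 14·t - 1) is a factor with cofactor -5·a**2 - 51·a·z - 73·a·t - 5·a + 44·z**2 + 82·z·t - 55·z + 30·t**2 - 75·t.
The cofactor groups again: -5·a**2 - 51·a·z - 73·a·t - 5·a + 44·z**2 + 82·z·t - 55·z + 30·t**2 - 75·t = -a·(5·a - 4·z - 2·t + 5) + (-11·z - 15·t)·(5·a - 4·z - 2·t + 5); both groups contain (5·a - 4·z - 2·t + 5), giving -(a + 11·z + 15·t)·(5·a - 4·z - 2·t + 5).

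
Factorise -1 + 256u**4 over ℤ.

(4u)⁴ − (1)⁴ = ((4u)² − (1)²)((4u)² + (1)²); the first factor splits again, the second (16u**2 + 1) is irreducible.

(4u + 1)(4u - 1)(16u**2 + 1)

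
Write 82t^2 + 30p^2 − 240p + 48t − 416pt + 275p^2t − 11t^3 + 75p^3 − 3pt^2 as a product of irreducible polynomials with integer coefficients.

(3p + 11t + 6)(5p + t − 8)(5p − t)

Group: 5p(15p^2 + 58pt + 6p + 11t^2 − 82t − 48) − t(15p^2 + 58pt + 6p + 11t^2 − 82t − 48); both groups contain (15p^2 + 58pt + 6p + 11t^2 − 82t − 48), so (5p − t) is a factor with cofactor 15p^2 + 58pt + 6p + 11t^2 − 82t − 48.
The cofactor groups again: 15p^2 + 58pt + 6p + 11t^2 − 82t − 48 = 5p(3p + 11t + 6) + (t − 8)(3p + 11t + 6); both groups contain (3p + 11t + 6), giving (5p + t − 8)(3p + 11t + 6).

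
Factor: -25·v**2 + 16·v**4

Pull out the common factor v**2, leaving 16·v**2 - 25.
Recognize a difference of squares with the parts 4·v and 5.

v**2·(4·v + 5)·(4·v - 5)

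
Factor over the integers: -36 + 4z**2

4(z + 3)(z - 3)

Pull out the common factor 4; z**2 - 9 is a difference of squares.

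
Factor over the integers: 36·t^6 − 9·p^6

Factor out 9 first: what remains is 4·t^6 − p^6.
Recognize a difference of squares with the parts 2·t^3 and p^3.

9·(2·t^3 − p^3)·(2·t^3 + p^3)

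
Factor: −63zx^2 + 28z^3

7z(2z − 3x)(2z + 3x)

Every term has a factor of 7z. Then 4z^2 − 9x^2 = (2z)² − (3x)².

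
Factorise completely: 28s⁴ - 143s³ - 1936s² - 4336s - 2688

Trying the rational-root candidates, s = -7/4 is a root, so (4s + 7) is a factor; dividing leaves 7s³ - 48s² - 400s - 384.
Next, s = -4 is a root, so (s + 4) is a factor; dividing leaves 7s² - 76s - 96.
The remaining quadratic factors as (7s + 8)(s - 12).

(4s + 7)(7s + 8)(s + 4)(s - 12)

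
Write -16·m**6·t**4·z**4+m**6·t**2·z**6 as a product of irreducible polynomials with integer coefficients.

Every term has a factor of m**6·t**2·z**4; factoring it out leaves -16·t**2+z**2.
Recognize a difference of squares with the parts z and 4·t.

-m**6·t**2·z**4·(4·t+z)·(4·t-z)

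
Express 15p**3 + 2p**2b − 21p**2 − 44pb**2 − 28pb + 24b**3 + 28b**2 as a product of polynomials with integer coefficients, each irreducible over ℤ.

(3p − 2b)(5p − 6b − 7)(p + 2b)

Group: 5p(3p**2 + 4pb − 4b**2) + (−6b − 7)(3p**2 + 4pb − 4b**2); both groups contain (3p**2 + 4pb − 4b**2), so (5p − 6b − 7) is a factor with cofactor 3p**2 + 4pb − 4b**2.
The cofactor groups again: 3p**2 + 4pb − 4b**2 = p(3p − 2b) + 2b(3p − 2b); both groups contain (3p − 2b), giving (p + 2b)(3p − 2b).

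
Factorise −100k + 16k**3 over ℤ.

Factor out 4k, leaving 4k**2 − 25, which is a difference of two squares.

4k(2k + 5)(2k − 5)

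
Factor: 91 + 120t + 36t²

Need a pair with product 36·91 = 3276 and sum 120: that's 78 and 42.
Split the middle term: 36t² + 78t + 42t + 91 = 6t(6t + 13) + 7(6t + 13).

(6t + 13)(6t + 7)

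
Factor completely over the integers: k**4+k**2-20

(k+2)(k-2)(k**2+5)

Substitute u = k**2 to get a quadratic in u, then factor.
k**2-4 is a difference of squares.
k**2+5 is irreducible over ℤ (always positive, so no real roots).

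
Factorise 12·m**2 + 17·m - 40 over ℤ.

(3·m + 8)·(4·m - 5)

Need a pair with product 12·(-40) = -480 and sum 17: that's 32 and -15.
Split the middle term: 12·m**2 + 32·m - 15·m - 40 = 4·m·(3·m + 8) - 5·(3·m + 8).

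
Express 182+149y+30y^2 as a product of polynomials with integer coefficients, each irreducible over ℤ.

Need a pair with product 30·182 = 5460 and sum 149: that's 65 and 84.
Split the middle term: 30y^2+65y + 84y+182 = 5y(6y+13) + 14(6y+13).

(5y+14)(6y+13)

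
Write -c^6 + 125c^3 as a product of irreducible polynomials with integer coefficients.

-c^3(c - 5)(c^2 + 5c + 25)

Every term has a factor of c^3; factoring it out leaves -c^3 + 125.
Recognize a difference of cubes with the parts 5 and c.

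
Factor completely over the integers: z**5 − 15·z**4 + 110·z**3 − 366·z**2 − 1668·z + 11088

(z + 4)·(z − 6)·(z − 7)·(z**2 − 6·z + 66)

Trying the rational-root candidates, z = −4 is a root, so (z + 4) is a factor; dividing leaves z**4 − 19·z**3 + 186·z**2 − 1110·z + 2772.
Continuing, z = 7 is a root, giving the factor (z − 7) and quotient z**3 − 12·z**2 + 102·z − 396.
Next, z = 6 is a root, so (z − 6) divides it; the quotient is z**2 − 6·z + 66.
The quadratic z**2 − 6·z + 66 has discriminant −228 < 0 and is irreducible over ℤ.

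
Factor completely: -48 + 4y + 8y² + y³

Testing divisors of the constant over divisors of the leading coefficient, y = -6 is a root, so (y + 6) is a factor; dividing leaves y² + 2y - 8.
The remaining quadratic factors as (y + 4)(y - 2).

(y + 4)(y + 6)(y - 2)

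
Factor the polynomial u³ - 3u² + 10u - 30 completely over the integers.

Group as (u³ + 10u) + (-3u² - 30) = u(u² + 10) - 3(u² + 10).
Both groups share the factor (u² + 10).

(u - 3)(u² + 10)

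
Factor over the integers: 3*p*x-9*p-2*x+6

(3*p-2)*(x-3)

Group as (3*p*x-9*p) + (-2*x+6) = 3*p*(x-3) - 2*(x-3).
Both groups share the factor (x-3).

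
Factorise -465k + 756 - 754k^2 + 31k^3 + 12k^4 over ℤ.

(3k + 4)(4k - 3)(k + 9)(k - 7)

By the rational root theorem, k = -9 is a root, so (k + 9) divides it; the quotient is 12k^3 - 77k^2 - 61k + 84.
Next, k = 3/4 is a root, so (4k - 3) divides it; the quotient is 3k^2 - 17k - 28.
The remaining quadratic factors as (3k + 4)(k - 7).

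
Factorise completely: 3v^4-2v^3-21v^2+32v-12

(3v-2)(v+3)(v-1)(v-2)

Among the possible rational roots, v = -3 is a root, giving the factor (v+3) and quotient 3v^3-11v^2+12v-4.
Next, v = 1 is a root, so (v-1) divides it; the quotient is 3v^2-8v+4.
The remaining quadratic factors as (3v-2)(v-2).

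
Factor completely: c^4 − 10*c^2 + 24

(c + 2)*(c − 2)*(c^2 − 6)

Substitute u = c^2 to get a quadratic in u, then factor.
c^2 − 4 is a difference of squares.
c^2 − 6 is irreducible over ℤ (6 is not a perfect square).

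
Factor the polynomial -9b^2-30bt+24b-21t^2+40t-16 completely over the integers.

-(3b+3t-4)(3b+7t-4)

Group: -3b(3b+3t-4) + (-7t+4)(3b+3t-4); both groups contain (3b+3t-4).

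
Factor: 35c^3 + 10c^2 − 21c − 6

(7c + 2)(5c^2 − 3)

Group as (35c^3 − 21c) + (10c^2 − 6) = 7c(5c^2 − 3) + 2(5c^2 − 3).
Both groups share the factor (5c^2 − 3).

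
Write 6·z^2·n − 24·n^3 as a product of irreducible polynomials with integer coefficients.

Pull out the common factor 6·n; z^2 − 4·n^2 is a difference of squares.

6·n·(z − 2·n)·(z + 2·n)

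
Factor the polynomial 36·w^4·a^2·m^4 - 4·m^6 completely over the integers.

4·m^4·(3·w^2·a + m)·(3·w^2·a - m)

Every term has a factor of 4·m^4; factoring it out leaves 9·w^4·a^2 - m^2.
Recognize a difference of squares with the parts 3·w^2·a and m.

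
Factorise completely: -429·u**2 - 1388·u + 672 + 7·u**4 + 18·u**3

By the rational root theorem, u = -4 is a root, so (u + 4) is a factor; dividing leaves 7·u**3 - 10·u**2 - 389·u + 168.
Next, u = 3/7 is a root, so (7·u - 3) is a factor; dividing leaves u**2 - u - 56.
The remaining quadratic factors as (u + 7)(u - 8).

(7·u - 3)·(u + 4)·(u + 7)·(u - 8)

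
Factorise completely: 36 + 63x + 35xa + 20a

Group as (35xa + 63x) + (20a + 36) = 7x(5a + 9) + 4(5a + 9).
Both groups share the factor (5a + 9).

(5a + 9)(7x + 4)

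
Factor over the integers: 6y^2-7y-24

Need a pair with product 6·(-24) = -144 and sum -7: that's -16 and 9.
Split the middle term: 6y^2-16y + 9y-24 = 2y(3y-8) + 3(3y-8).

(2y+3)(3y-8)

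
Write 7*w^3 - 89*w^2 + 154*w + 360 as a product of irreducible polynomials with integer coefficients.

Among the possible rational roots, w = 10 is a root, so (w - 10) is a factor; dividing leaves 7*w^2 - 19*w - 36.
The remaining quadratic factors as (w - 4)(7*w + 9).

(7*w + 9)*(w - 10)*(w - 4)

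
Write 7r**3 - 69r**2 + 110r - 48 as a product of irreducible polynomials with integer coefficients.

(7r - 6)(r - 1)(r - 8)

Testing divisors of the constant over divisors of the leading coefficient, r = 1 is a root, so (r - 1) divides it; the quotient is 7r**2 - 62r + 48.
The remaining quadratic factors as (r - 8)(7r - 6).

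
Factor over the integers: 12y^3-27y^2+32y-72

Group as (12y^3+32y) + (-27y^2-72) = 4y(3y^2+8) - 9(3y^2+8).
Both groups share the factor (3y^2+8).

(4y-9)(3y^2+8)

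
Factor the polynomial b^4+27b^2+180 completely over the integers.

Substitute u = b^2 to get a quadratic in u, then factor.
b^2+15 is irreducible over ℤ (always positive, so no real roots).
b^2+12 is irreducible over ℤ (always positive, so no real roots).

(b^2+12)(b^2+15)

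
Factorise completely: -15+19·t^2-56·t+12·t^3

(3·t-5)·(4·t+1)·(t+3)

Among the possible rational roots, t = -1/4 is a root, giving the factor (4·t+1) and quotient 3·t^2+4·t-15.
The remaining quadratic factors as (t+3)(3·t-5).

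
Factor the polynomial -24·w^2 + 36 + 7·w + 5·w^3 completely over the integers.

Trying the rational-root candidates, w = 9/5 is a root, so (5·w - 9) is a factor; dividing leaves w^2 - 3·w - 4.
The remaining quadratic factors as (w - 4)(w + 1).

(5·w - 9)·(w + 1)·(w - 4)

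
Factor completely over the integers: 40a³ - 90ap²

Factor out 10a, leaving 4a² - 9p², which is a difference of two squares.

10a(2a + 3p)(2a - 3p)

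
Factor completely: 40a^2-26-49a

Need a pair with product 40·(-26) = -1040 and sum -49: that's 16 and -65.
Split the middle term: 40a^2+16a - 65a-26 = 8a(5a+2) - 13(5a+2).

(5a+2)(8a-13)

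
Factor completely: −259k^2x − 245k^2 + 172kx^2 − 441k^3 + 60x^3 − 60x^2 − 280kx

Group: 7k(−63k^2 − 19kx − 35k + 30x^2 − 30x) + 2x(−63k^2 − 19kx − 35k + 30x^2 − 30x); both groups contain (−63k^2 − 19kx − 35k + 30x^2 − 30x), so (7k + 2x) is a factor with cofactor −63k^2 − 19kx − 35k + 30x^2 − 30x.
The cofactor groups again: −63k^2 − 19kx − 35k + 30x^2 − 30x = −9k(7k + 6x) + (5x − 5)(7k + 6x); both groups contain (7k + 6x), giving −(9k − 5x + 5)(7k + 6x).

−(7k + 2x)(7k + 6x)(9k − 5x + 5)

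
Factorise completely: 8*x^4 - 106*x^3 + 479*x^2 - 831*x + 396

(2*x - 11)*(4*x - 3)*(x - 3)*(x - 4)

By the rational root theorem, x = 3 is a root, so (x - 3) divides it; the quotient is 8*x^3 - 82*x^2 + 233*x - 132.
Then x = 11/2 is a root, so (2*x - 11) is a factor; dividing leaves 4*x^2 - 19*x + 12.
The remaining quadratic factors as (4*x - 3)(x - 4).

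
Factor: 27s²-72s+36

9(3s-2)(s-2)

Pull out the common factor 9, then factor the remaining trinomial.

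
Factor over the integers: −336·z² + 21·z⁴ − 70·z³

7·z²·(3·z + 8)·(z − 6)

Pull out the common factor 7·z², then factor the remaining trinomial.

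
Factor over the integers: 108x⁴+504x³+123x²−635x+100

Testing divisors of the constant over divisors of the leading coefficient, x = 5/6 is a root, giving the factor (6x−5) and quotient 18x³+99x²+103x−20.
Then x = −5/3 is a root, so (3x+5) is a factor; dividing leaves 6x²+23x−4.
The remaining quadratic factors as (6x−1)(x+4).

(3x+5)(6x−1)(6x−5)(x+4)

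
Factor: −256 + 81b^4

(3b)⁴ − (4)⁴ = ((3b)² − (4)²)((3b)² + (4)²); the first factor splits again, the second (9b^2 + 16) is irreducible.

(3b + 4)(3b − 4)(9b^2 + 16)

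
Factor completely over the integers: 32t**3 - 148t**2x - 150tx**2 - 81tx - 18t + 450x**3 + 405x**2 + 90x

(4t - 6x - 3)(8t + 15x + 6)(t - 5x)

Group: t(32t**2 + 12tx - 90x**2 - 81x - 18) - 5x(32t**2 + 12tx - 90x**2 - 81x - 18); both groups contain (32t**2 + 12tx - 90x**2 - 81x - 18), so (t - 5x) is a factor with cofactor 32t**2 + 12tx - 90x**2 - 81x - 18.
The cofactor groups again: 32t**2 + 12tx - 90x**2 - 81x - 18 = 4t(8t + 15x + 6) + (-6x - 3)(8t + 15x + 6); both groups contain (8t + 15x + 6), giving (4t - 6x - 3)(8t + 15x + 6).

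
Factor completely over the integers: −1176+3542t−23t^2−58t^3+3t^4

Among the possible rational roots, t = 12 is a root, giving the factor (t−12) and quotient 3t^3−22t^2−287t+98.
Continuing, t = 1/3 is a root, giving the factor (3t−1) and quotient t^2−7t−98.
The remaining quadratic factors as (t+7)(t−14).

(3t−1)(t+7)(t−12)(t−14)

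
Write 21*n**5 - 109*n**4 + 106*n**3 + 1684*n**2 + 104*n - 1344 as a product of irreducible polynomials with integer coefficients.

(3*n + 8)*(7*n - 6)*(n + 1)*(n**2 - 8*n + 28)

By the rational root theorem, n = -1 is a root, so (n + 1) is a factor; dividing leaves 21*n**4 - 130*n**3 + 236*n**2 + 1448*n - 1344.
Continuing, n = 6/7 is a root, so (7*n - 6) divides it; the quotient is 3*n**3 - 16*n**2 + 20*n + 224.
Continuing, n = -8/3 is a root, so (3*n + 8) is a factor; dividing leaves n**2 - 8*n + 28.
The quadratic n**2 - 8*n + 28 has discriminant -48 < 0 and is irreducible over ℤ.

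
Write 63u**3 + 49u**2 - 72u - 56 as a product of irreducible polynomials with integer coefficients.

(9u + 7)(7u**2 - 8)

Group as (63u**3 - 72u) + (49u**2 - 56) = 9u(7u**2 - 8) + 7(7u**2 - 8).
Both groups share the factor (7u**2 - 8).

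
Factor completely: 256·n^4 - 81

(4·n + 3)·(4·n - 3)·(16·n^2 + 9)

Write as (16·n^2)² − (9)², then factor 16·n^2 - 9 once more.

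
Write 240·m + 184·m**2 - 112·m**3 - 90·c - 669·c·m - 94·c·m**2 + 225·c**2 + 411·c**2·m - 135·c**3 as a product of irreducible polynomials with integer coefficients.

Group: 3·c·(-45·c**2 + 17·c·m + 75·c + 14·m**2 - 23·m - 30) - 8·m·(-45·c**2 + 17·c·m + 75·c + 14·m**2 - 23·m - 30); both groups contain (-45·c**2 + 17·c·m + 75·c + 14·m**2 - 23·m - 30), so (3·c - 8·m) is a factor with cofactor -45·c**2 + 17·c·m + 75·c + 14·m**2 - 23·m - 30.
The cofactor groups again: -45·c**2 + 17·c·m + 75·c + 14·m**2 - 23·m - 30 = -9·c·(5·c + 2·m - 5) + (7·m + 6)·(5·c + 2·m - 5); both groups contain (5·c + 2·m - 5), giving -(9·c - 7·m - 6)·(5·c + 2·m - 5).

-(3·c - 8·m)·(5·c + 2·m - 5)·(9·c - 7·m - 6)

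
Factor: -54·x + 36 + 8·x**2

Pull out the common factor 2, then factor the remaining trinomial.

2·(4·x - 3)·(x - 6)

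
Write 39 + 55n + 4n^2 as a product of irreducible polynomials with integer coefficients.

(4n + 3)(n + 13)

Need a pair with product 4·39 = 156 and sum 55: that's 3 and 52.
Split the middle term: 4n^2 + 3n + 52n + 39 = n(4n + 3) + 13(4n + 3).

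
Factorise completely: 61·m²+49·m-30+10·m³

(2·m+3)·(5·m-2)·(m+5)

Among the possible rational roots, m = 2/5 is a root, so (5·m-2) is a factor; dividing leaves 2·m²+13·m+15.
The remaining quadratic factors as (2·m+3)(m+5).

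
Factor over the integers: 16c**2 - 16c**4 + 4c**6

Factor out 4c**2 first: what remains is c**4 - 4c**2 + 4.
Recognize a perfect-square trinomial with the parts c**2 and 2.

4c**2(c**2 - 2)**2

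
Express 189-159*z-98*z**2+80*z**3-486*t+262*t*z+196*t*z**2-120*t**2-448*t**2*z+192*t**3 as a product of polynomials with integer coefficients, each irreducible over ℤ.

Group: 4*t*(48*t**2-52*t*z+54*t-16*z**2+42*z-27) + (-5*z-7)*(48*t**2-52*t*z+54*t-16*z**2+42*z-27); both groups contain (48*t**2-52*t*z+54*t-16*z**2+42*z-27), so (4*t-5*z-7) is a factor with cofactor 48*t**2-52*t*z+54*t-16*z**2+42*z-27.
The cofactor groups again: 48*t**2-52*t*z+54*t-16*z**2+42*z-27 = 8*t*(6*t-8*z+9) + (2*z-3)*(6*t-8*z+9); both groups contain (6*t-8*z+9), giving (8*t+2*z-3)*(6*t-8*z+9).

(4*t-5*z-7)*(6*t-8*z+9)*(8*t+2*z-3)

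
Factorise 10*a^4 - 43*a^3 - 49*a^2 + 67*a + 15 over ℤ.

Trying the rational-root candidates, a = 5 is a root, giving the factor (a - 5) and quotient 10*a^3 + 7*a^2 - 14*a - 3.
Next, a = -3/2 is a root, so (2*a + 3) is a factor; dividing leaves 5*a^2 - 4*a - 1.
The remaining quadratic factors as (5*a + 1)(a - 1).

(2*a + 3)*(5*a + 1)*(a - 1)*(a - 5)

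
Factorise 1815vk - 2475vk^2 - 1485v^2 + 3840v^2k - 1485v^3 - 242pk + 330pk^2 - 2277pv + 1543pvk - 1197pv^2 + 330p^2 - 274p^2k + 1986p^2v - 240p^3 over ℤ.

-(15p + 9v - 11k)(8p - 11v + 15k - 11)(2p - 15v)

Group: 15p(-16p^2 + 142pv - 30pk + 22p - 165v^2 + 225vk - 165v) + (9v - 11k)(-16p^2 + 142pv - 30pk + 22p - 165v^2 + 225vk - 165v); both groups contain (-16p^2 + 142pv - 30pk + 22p - 165v^2 + 225vk - 165v), so (15p + 9v - 11k) is a factor with cofactor -16p^2 + 142pv - 30pk + 22p - 165v^2 + 225vk - 165v.
The cofactor groups again: -16p^2 + 142pv - 30pk + 22p - 165v^2 + 225vk - 165v = -8p(2p - 15v) + (11v - 15k + 11)(2p - 15v); both groups contain (2p - 15v), giving -(8p - 11v + 15k - 11)(2p - 15v).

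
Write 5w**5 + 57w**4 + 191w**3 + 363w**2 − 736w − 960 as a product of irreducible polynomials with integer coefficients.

By the rational root theorem, w = −8 is a root, giving the factor (w + 8) and quotient 5w**4 + 17w**3 + 55w**2 − 77w − 120.
Next, w = 8/5 is a root, so (5w − 8) is a factor; dividing leaves w**3 + 5w**2 + 19w + 15.
Continuing, w = −1 is a root, giving the factor (w + 1) and quotient w**2 + 4w + 15.
The quadratic w**2 + 4w + 15 has discriminant −44 < 0 and is irreducible over ℤ.

(5w − 8)(w + 1)(w + 8)(w**2 + 4w + 15)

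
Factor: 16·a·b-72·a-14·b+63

(2·b-9)·(8·a-7)

Group as (16·a·b-72·a) + (-14·b+63) = 8·a·(2·b-9) - 7·(2·b-9).
Both groups share the factor (2·b-9).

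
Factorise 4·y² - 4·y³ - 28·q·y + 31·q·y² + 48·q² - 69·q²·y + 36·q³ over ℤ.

(3·q - 4·y + 4)·(3·q - y)·(4·q - y)

Group: 4·q·(9·q² - 15·q·y + 12·q + 4·y² - 4·y) - y·(9·q² - 15·q·y + 12·q + 4·y² - 4·y); both groups contain (9·q² - 15·q·y + 12·q + 4·y² - 4·y), so (4·q - y) is a factor with cofactor 9·q² - 15·q·y + 12·q + 4·y² - 4·y.
The cofactor groups again: 9·q² - 15·q·y + 12·q + 4·y² - 4·y = 3·q·(3·q - 4·y + 4) - y·(3·q - 4·y + 4); both groups contain (3·q - 4·y + 4), giving (3·q - y)·(3·q - 4·y + 4).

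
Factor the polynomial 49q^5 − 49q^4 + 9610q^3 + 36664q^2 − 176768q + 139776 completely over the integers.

Among the possible rational roots, q = 8/7 is a root, so (7q − 8) divides it; the quotient is 7q^4 + q^3 + 1374q^2 + 6808q − 17472.
Continuing, q = 13/7 is a root, giving the factor (7q − 13) and quotient q^3 + 2q^2 + 200q + 1344.
Next, q = −6 is a root, giving the factor (q + 6) and quotient q^2 − 4q + 224.
The quadratic q^2 − 4q + 224 has discriminant −880 < 0 and is irreducible over ℤ.

(7q − 13)(7q − 8)(q + 6)(q^2 − 4q + 224)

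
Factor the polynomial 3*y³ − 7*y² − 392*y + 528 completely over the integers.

(3*y − 4)*(y + 11)*(y − 12)

Trying the rational-root candidates, y = 12 is a root, so (y − 12) is a factor; dividing leaves 3*y² + 29*y − 44.
The remaining quadratic factors as (3*y − 4)(y + 11).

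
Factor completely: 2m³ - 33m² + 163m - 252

Among the possible rational roots, m = 7/2 is a root, so (2m - 7) divides it; the quotient is m² - 13m + 36.
The remaining quadratic factors as (m - 4)(m - 9).

(2m - 7)(m - 4)(m - 9)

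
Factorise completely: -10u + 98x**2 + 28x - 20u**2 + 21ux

-(4u + 7x + 2)(5u - 14x)

Group: -4u(5u - 14x) + (-7x - 2)(5u - 14x); both groups contain (5u - 14x).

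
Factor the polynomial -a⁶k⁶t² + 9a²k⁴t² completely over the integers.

Every term has a factor of a²k⁴t²; factoring it out leaves -a⁴k² + 9.
Recognize a difference of squares with the parts 3 and a²k.

-a²k⁴t²(a²k + 3)(a²k - 3)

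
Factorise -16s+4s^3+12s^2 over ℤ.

4s(s+4)(s-1)

Pull out the common factor 4s, then factor the remaining trinomial.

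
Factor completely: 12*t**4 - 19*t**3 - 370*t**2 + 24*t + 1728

Testing divisors of the constant over divisors of the leading coefficient, t = 9/4 is a root, so (4*t - 9) divides it; the quotient is 3*t**3 + 2*t**2 - 88*t - 192.
Continuing, t = 6 is a root, so (t - 6) is a factor; dividing leaves 3*t**2 + 20*t + 32.
The remaining quadratic factors as (3*t + 8)(t + 4).

(3*t + 8)*(4*t - 9)*(t + 4)*(t - 6)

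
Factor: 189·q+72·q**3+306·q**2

Pull out the common factor 9·q, then factor the remaining trinomial.

9·q·(2·q+7)·(4·q+3)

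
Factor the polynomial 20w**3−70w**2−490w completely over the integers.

10w(2w+7)(w−7)

Pull out the common factor 10w, then factor the remaining trinomial.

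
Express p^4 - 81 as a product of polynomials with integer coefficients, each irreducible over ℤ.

Write as (p^2)² − (9)², then factor p^2 - 9 once more.

(p + 3)·(p - 3)·(p^2 + 9)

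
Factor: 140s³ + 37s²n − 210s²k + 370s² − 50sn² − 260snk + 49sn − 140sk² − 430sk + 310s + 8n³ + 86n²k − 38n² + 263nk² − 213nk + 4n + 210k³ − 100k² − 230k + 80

(4s − n − 6k + 2)(7s − 2n − 7k + 8)(5s + 4n + 5k + 5)

Group: 5s(28s² − 15sn − 70sk + 46s + 2n² + 19nk − 12n + 42k² − 62k + 16) + (4n + 5k + 5)(28s² − 15sn − 70sk + 46s + 2n² + 19nk − 12n + 42k² − 62k + 16); both groups contain (28s² − 15sn − 70sk + 46s + 2n² + 19nk − 12n + 42k² − 62k + 16), so (5s + 4n + 5k + 5) is a factor with cofactor 28s² − 15sn − 70sk + 46s + 2n² + 19nk − 12n + 42k² − 62k + 16.
The cofactor groups again: 28s² − 15sn − 70sk + 46s + 2n² + 19nk − 12n + 42k² − 62k + 16 = 4s(7s − 2n − 7k + 8) + (−n − 6k + 2)(7s − 2n − 7k + 8); both groups contain (7s − 2n − 7k + 8), giving (4s − n − 6k + 2)(7s − 2n − 7k + 8).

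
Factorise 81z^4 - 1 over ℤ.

Write as (9z^2)² − (1)², then factor 9z^2 - 1 once more.

(3z + 1)(3z - 1)(9z^2 + 1)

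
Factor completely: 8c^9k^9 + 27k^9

k^9(2c^3 + 3)(4c^6 - 6c^3 + 9)

Pull out the common factor k^9, leaving 8c^9 + 27.
Recognize a sum of cubes with the parts 3 and 2c^3.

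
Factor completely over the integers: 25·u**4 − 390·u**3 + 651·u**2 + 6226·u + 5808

(5·u + 11)·(5·u + 6)·(u − 11)·(u − 8)

By the rational root theorem, u = −11/5 is a root, so (5·u + 11) divides it; the quotient is 5·u**3 − 89·u**2 + 326·u + 528.
Next, u = 11 is a root, so (u − 11) divides it; the quotient is 5·u**2 − 34·u − 48.
The remaining quadratic factors as (u − 8)(5·u + 6).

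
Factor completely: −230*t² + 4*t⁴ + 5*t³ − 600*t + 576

Among the possible rational roots, t = 8 is a root, so (t − 8) is a factor; dividing leaves 4*t³ + 37*t² + 66*t − 72.
Continuing, t = 3/4 is a root, so (4*t − 3) divides it; the quotient is t² + 10*t + 24.
The remaining quadratic factors as (t + 4)(t + 6).

(4*t − 3)*(t + 4)*(t + 6)*(t − 8)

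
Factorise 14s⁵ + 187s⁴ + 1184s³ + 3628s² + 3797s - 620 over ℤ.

(2s + 5)(7s - 1)(s + 4)(s² + 7s + 31)

Testing divisors of the constant over divisors of the leading coefficient, s = -5/2 is a root, so (2s + 5) divides it; the quotient is 7s⁴ + 76s³ + 402s² + 809s - 124.
Next, s = -4 is a root, so (s + 4) divides it; the quotient is 7s³ + 48s² + 210s - 31.
Then s = 1/7 is a root, giving the factor (7s - 1) and quotient s² + 7s + 31.
The quadratic s² + 7s + 31 has discriminant -75 < 0 and is irreducible over ℤ.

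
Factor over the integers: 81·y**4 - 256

(3·y + 4)·(3·y - 4)·(9·y**2 + 16)

Write as (9·y**2)² − (16)², then factor 9·y**2 - 16 once more.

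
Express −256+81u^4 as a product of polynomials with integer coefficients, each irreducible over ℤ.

Write as (9u^2)² − (16)², then factor 9u^2−16 once more.

(3u+4)(3u−4)(9u^2+16)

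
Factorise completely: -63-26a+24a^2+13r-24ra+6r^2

Group: 3r(2r-4a+9) + (-6a-7)(2r-4a+9); both groups contain (2r-4a+9).

(2r-4a+9)(3r-6a-7)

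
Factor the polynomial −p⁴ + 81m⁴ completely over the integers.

(3m + p)(3m − p)(9m² + p²)

Write as (9m²)² − (p²)², then factor 9m² − p² once more.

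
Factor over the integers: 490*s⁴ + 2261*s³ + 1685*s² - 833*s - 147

Among the possible rational roots, s = 3/7 is a root, giving the factor (7*s - 3) and quotient 70*s³ + 353*s² + 392*s + 49.
Then s = -7/2 is a root, so (2*s + 7) divides it; the quotient is 35*s² + 54*s + 7.
The remaining quadratic factors as (7*s + 1)(5*s + 7).

(2*s + 7)*(5*s + 7)*(7*s + 1)*(7*s - 3)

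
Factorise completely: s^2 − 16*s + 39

Two integers with product 39 and sum −16 are −3 and −13.

(s − 13)*(s − 3)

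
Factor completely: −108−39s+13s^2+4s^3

(4s+9)(s+4)(s−3)

Among the possible rational roots, s = −4 is a root, giving the factor (s+4) and quotient 4s^2−3s−27.
The remaining quadratic factors as (s−3)(4s+9).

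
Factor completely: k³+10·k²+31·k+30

Trying the rational-root candidates, k = -3 is a root, so (k+3) divides it; the quotient is k²+7·k+10.
The remaining quadratic factors as (k+2)(k+5).

(k+2)·(k+3)·(k+5)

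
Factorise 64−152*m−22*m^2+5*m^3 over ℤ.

(5*m−2)*(m+4)*(m−8)

By the rational root theorem, m = 2/5 is a root, so (5*m−2) is a factor; dividing leaves m^2−4*m−32.
The remaining quadratic factors as (m−8)(m+4).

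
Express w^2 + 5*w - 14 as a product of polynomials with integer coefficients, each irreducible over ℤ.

(w + 7)*(w - 2)

Two integers with product -14 and sum 5 are 7 and -2.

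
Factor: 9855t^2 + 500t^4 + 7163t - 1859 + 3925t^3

(4t + 13)(5t + 11)(5t + 13)(5t - 1)

Trying the rational-root candidates, t = 1/5 is a root, giving the factor (5t - 1) and quotient 100t^3 + 805t^2 + 2132t + 1859.
Then t = -11/5 is a root, so (5t + 11) divides it; the quotient is 20t^2 + 117t + 169.
The remaining quadratic factors as (5t + 13)(4t + 13).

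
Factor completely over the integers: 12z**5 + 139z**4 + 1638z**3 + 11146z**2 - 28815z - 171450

Testing divisors of the constant over divisors of the leading coefficient, z = -10/3 is a root, so (3z + 10) is a factor; dividing leaves 4z**4 + 33z**3 + 436z**2 + 2262z - 17145.
Then z = -9 is a root, giving the factor (z + 9) and quotient 4z**3 - 3z**2 + 463z - 1905.
Continuing, z = 15/4 is a root, so (4z - 15) is a factor; dividing leaves z**2 + 3z + 127.
The quadratic z**2 + 3z + 127 has discriminant -499 < 0 and is irreducible over ℤ.

(3z + 10)(4z - 15)(z + 9)(z**2 + 3z + 127)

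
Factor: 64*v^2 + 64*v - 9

(8*v + 9)*(8*v - 1)

Need a pair with product 64·(-9) = -576 and sum 64: that's 72 and -8.
Split the middle term: 64*v^2 + 72*v - 8*v - 9 = 8*v*(8*v + 9) - (8*v + 9).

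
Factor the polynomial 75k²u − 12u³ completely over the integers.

3u(5k + 2u)(5k − 2u)

Pull out the common factor 3u; 25k² − 4u² is a difference of squares.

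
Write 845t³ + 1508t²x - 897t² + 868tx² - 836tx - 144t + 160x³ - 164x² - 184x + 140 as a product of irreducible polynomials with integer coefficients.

(13t + 10x - 14)(13t + 8x - 5)(5t + 2x + 2)

Group: 5t(169t² + 234tx - 247t + 80x² - 162x + 70) + (2x + 2)(169t² + 234tx - 247t + 80x² - 162x + 70); both groups contain (169t² + 234tx - 247t + 80x² - 162x + 70), so (5t + 2x + 2) is a factor with cofactor 169t² + 234tx - 247t + 80x² - 162x + 70.
The cofactor groups again: 169t² + 234tx - 247t + 80x² - 162x + 70 = 13t(13t + 10x - 14) + (8x - 5)(13t + 10x - 14); both groups contain (13t + 10x - 14), giving (13t + 8x - 5)(13t + 10x - 14).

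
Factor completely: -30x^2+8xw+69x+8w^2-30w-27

Group: -6x(5x+2w-9) + (4w+3)(5x+2w-9); both groups contain (5x+2w-9).

-(6x-4w-3)(5x+2w-9)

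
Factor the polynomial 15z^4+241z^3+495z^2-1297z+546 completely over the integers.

(3z+14)(5z-3)(z+13)(z-1)

Among the possible rational roots, z = 1 is a root, so (z-1) is a factor; dividing leaves 15z^3+256z^2+751z-546.
Then z = 3/5 is a root, so (5z-3) divides it; the quotient is 3z^2+53z+182.
The remaining quadratic factors as (3z+14)(z+13).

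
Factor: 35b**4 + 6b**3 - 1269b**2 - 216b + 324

Among the possible rational roots, b = 6 is a root, so (b - 6) is a factor; dividing leaves 35b**3 + 216b**2 + 27b - 54.
Next, b = 3/7 is a root, giving the factor (7b - 3) and quotient 5b**2 + 33b + 18.
The remaining quadratic factors as (b + 6)(5b + 3).

(5b + 3)(7b - 3)(b + 6)(b - 6)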